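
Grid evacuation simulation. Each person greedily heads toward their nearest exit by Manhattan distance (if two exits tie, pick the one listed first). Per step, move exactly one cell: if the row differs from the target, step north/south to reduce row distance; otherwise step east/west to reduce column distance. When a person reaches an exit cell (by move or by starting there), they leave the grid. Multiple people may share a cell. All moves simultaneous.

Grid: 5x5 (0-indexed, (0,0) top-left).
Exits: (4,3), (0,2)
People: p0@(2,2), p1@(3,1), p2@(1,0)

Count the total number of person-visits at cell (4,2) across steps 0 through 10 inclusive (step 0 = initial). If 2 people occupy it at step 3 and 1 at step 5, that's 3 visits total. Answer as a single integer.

Step 0: p0@(2,2) p1@(3,1) p2@(1,0) -> at (4,2): 0 [-], cum=0
Step 1: p0@(1,2) p1@(4,1) p2@(0,0) -> at (4,2): 0 [-], cum=0
Step 2: p0@ESC p1@(4,2) p2@(0,1) -> at (4,2): 1 [p1], cum=1
Step 3: p0@ESC p1@ESC p2@ESC -> at (4,2): 0 [-], cum=1
Total visits = 1

Answer: 1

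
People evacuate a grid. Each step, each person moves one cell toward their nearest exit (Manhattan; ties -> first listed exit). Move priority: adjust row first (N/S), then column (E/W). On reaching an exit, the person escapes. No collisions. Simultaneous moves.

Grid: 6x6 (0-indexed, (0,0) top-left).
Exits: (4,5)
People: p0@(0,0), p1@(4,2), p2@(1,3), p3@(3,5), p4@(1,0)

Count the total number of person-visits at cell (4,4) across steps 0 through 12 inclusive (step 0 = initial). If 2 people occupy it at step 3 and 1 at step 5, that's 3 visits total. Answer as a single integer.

Answer: 4

Derivation:
Step 0: p0@(0,0) p1@(4,2) p2@(1,3) p3@(3,5) p4@(1,0) -> at (4,4): 0 [-], cum=0
Step 1: p0@(1,0) p1@(4,3) p2@(2,3) p3@ESC p4@(2,0) -> at (4,4): 0 [-], cum=0
Step 2: p0@(2,0) p1@(4,4) p2@(3,3) p3@ESC p4@(3,0) -> at (4,4): 1 [p1], cum=1
Step 3: p0@(3,0) p1@ESC p2@(4,3) p3@ESC p4@(4,0) -> at (4,4): 0 [-], cum=1
Step 4: p0@(4,0) p1@ESC p2@(4,4) p3@ESC p4@(4,1) -> at (4,4): 1 [p2], cum=2
Step 5: p0@(4,1) p1@ESC p2@ESC p3@ESC p4@(4,2) -> at (4,4): 0 [-], cum=2
Step 6: p0@(4,2) p1@ESC p2@ESC p3@ESC p4@(4,3) -> at (4,4): 0 [-], cum=2
Step 7: p0@(4,3) p1@ESC p2@ESC p3@ESC p4@(4,4) -> at (4,4): 1 [p4], cum=3
Step 8: p0@(4,4) p1@ESC p2@ESC p3@ESC p4@ESC -> at (4,4): 1 [p0], cum=4
Step 9: p0@ESC p1@ESC p2@ESC p3@ESC p4@ESC -> at (4,4): 0 [-], cum=4
Total visits = 4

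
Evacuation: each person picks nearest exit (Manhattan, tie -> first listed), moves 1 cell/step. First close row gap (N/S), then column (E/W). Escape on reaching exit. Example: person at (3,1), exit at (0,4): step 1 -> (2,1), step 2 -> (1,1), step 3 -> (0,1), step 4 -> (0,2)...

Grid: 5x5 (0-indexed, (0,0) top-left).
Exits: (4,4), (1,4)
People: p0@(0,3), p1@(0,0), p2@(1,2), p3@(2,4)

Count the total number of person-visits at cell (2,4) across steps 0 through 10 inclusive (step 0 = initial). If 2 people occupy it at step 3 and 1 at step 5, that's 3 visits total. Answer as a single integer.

Step 0: p0@(0,3) p1@(0,0) p2@(1,2) p3@(2,4) -> at (2,4): 1 [p3], cum=1
Step 1: p0@(1,3) p1@(1,0) p2@(1,3) p3@ESC -> at (2,4): 0 [-], cum=1
Step 2: p0@ESC p1@(1,1) p2@ESC p3@ESC -> at (2,4): 0 [-], cum=1
Step 3: p0@ESC p1@(1,2) p2@ESC p3@ESC -> at (2,4): 0 [-], cum=1
Step 4: p0@ESC p1@(1,3) p2@ESC p3@ESC -> at (2,4): 0 [-], cum=1
Step 5: p0@ESC p1@ESC p2@ESC p3@ESC -> at (2,4): 0 [-], cum=1
Total visits = 1

Answer: 1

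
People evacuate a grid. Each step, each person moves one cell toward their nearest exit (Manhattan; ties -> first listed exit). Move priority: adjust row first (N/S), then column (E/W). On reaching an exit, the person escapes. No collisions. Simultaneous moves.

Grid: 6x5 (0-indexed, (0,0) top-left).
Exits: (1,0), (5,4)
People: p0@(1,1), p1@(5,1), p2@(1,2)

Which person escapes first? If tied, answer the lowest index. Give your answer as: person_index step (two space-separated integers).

Answer: 0 1

Derivation:
Step 1: p0:(1,1)->(1,0)->EXIT | p1:(5,1)->(5,2) | p2:(1,2)->(1,1)
Step 2: p0:escaped | p1:(5,2)->(5,3) | p2:(1,1)->(1,0)->EXIT
Step 3: p0:escaped | p1:(5,3)->(5,4)->EXIT | p2:escaped
Exit steps: [1, 3, 2]
First to escape: p0 at step 1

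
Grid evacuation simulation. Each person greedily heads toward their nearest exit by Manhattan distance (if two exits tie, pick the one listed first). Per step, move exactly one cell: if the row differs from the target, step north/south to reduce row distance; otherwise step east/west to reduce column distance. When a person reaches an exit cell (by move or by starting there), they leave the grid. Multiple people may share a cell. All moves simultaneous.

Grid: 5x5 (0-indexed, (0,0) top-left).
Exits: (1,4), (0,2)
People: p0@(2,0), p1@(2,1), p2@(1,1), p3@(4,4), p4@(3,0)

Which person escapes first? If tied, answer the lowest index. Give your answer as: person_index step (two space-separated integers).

Step 1: p0:(2,0)->(1,0) | p1:(2,1)->(1,1) | p2:(1,1)->(0,1) | p3:(4,4)->(3,4) | p4:(3,0)->(2,0)
Step 2: p0:(1,0)->(0,0) | p1:(1,1)->(0,1) | p2:(0,1)->(0,2)->EXIT | p3:(3,4)->(2,4) | p4:(2,0)->(1,0)
Step 3: p0:(0,0)->(0,1) | p1:(0,1)->(0,2)->EXIT | p2:escaped | p3:(2,4)->(1,4)->EXIT | p4:(1,0)->(0,0)
Step 4: p0:(0,1)->(0,2)->EXIT | p1:escaped | p2:escaped | p3:escaped | p4:(0,0)->(0,1)
Step 5: p0:escaped | p1:escaped | p2:escaped | p3:escaped | p4:(0,1)->(0,2)->EXIT
Exit steps: [4, 3, 2, 3, 5]
First to escape: p2 at step 2

Answer: 2 2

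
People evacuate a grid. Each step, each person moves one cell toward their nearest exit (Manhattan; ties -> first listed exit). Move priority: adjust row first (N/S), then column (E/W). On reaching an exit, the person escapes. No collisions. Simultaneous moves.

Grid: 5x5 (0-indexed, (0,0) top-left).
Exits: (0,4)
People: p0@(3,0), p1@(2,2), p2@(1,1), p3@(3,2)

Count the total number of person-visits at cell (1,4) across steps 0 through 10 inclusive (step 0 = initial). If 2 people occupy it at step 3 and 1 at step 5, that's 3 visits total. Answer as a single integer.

Step 0: p0@(3,0) p1@(2,2) p2@(1,1) p3@(3,2) -> at (1,4): 0 [-], cum=0
Step 1: p0@(2,0) p1@(1,2) p2@(0,1) p3@(2,2) -> at (1,4): 0 [-], cum=0
Step 2: p0@(1,0) p1@(0,2) p2@(0,2) p3@(1,2) -> at (1,4): 0 [-], cum=0
Step 3: p0@(0,0) p1@(0,3) p2@(0,3) p3@(0,2) -> at (1,4): 0 [-], cum=0
Step 4: p0@(0,1) p1@ESC p2@ESC p3@(0,3) -> at (1,4): 0 [-], cum=0
Step 5: p0@(0,2) p1@ESC p2@ESC p3@ESC -> at (1,4): 0 [-], cum=0
Step 6: p0@(0,3) p1@ESC p2@ESC p3@ESC -> at (1,4): 0 [-], cum=0
Step 7: p0@ESC p1@ESC p2@ESC p3@ESC -> at (1,4): 0 [-], cum=0
Total visits = 0

Answer: 0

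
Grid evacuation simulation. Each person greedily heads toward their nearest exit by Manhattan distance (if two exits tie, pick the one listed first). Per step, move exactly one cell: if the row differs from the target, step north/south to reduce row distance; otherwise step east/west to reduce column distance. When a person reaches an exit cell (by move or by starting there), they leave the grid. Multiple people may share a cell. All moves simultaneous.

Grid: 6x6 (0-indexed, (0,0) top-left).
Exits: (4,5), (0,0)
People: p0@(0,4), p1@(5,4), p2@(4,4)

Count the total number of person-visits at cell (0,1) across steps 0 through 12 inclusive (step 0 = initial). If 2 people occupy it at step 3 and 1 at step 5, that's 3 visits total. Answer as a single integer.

Answer: 1

Derivation:
Step 0: p0@(0,4) p1@(5,4) p2@(4,4) -> at (0,1): 0 [-], cum=0
Step 1: p0@(0,3) p1@(4,4) p2@ESC -> at (0,1): 0 [-], cum=0
Step 2: p0@(0,2) p1@ESC p2@ESC -> at (0,1): 0 [-], cum=0
Step 3: p0@(0,1) p1@ESC p2@ESC -> at (0,1): 1 [p0], cum=1
Step 4: p0@ESC p1@ESC p2@ESC -> at (0,1): 0 [-], cum=1
Total visits = 1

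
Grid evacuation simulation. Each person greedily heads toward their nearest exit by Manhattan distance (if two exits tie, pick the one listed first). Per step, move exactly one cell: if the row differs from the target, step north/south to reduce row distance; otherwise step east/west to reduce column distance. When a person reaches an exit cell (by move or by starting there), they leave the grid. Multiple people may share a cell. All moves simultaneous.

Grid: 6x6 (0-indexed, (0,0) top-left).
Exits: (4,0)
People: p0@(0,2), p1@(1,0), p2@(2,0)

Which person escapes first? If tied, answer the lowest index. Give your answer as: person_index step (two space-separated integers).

Answer: 2 2

Derivation:
Step 1: p0:(0,2)->(1,2) | p1:(1,0)->(2,0) | p2:(2,0)->(3,0)
Step 2: p0:(1,2)->(2,2) | p1:(2,0)->(3,0) | p2:(3,0)->(4,0)->EXIT
Step 3: p0:(2,2)->(3,2) | p1:(3,0)->(4,0)->EXIT | p2:escaped
Step 4: p0:(3,2)->(4,2) | p1:escaped | p2:escaped
Step 5: p0:(4,2)->(4,1) | p1:escaped | p2:escaped
Step 6: p0:(4,1)->(4,0)->EXIT | p1:escaped | p2:escaped
Exit steps: [6, 3, 2]
First to escape: p2 at step 2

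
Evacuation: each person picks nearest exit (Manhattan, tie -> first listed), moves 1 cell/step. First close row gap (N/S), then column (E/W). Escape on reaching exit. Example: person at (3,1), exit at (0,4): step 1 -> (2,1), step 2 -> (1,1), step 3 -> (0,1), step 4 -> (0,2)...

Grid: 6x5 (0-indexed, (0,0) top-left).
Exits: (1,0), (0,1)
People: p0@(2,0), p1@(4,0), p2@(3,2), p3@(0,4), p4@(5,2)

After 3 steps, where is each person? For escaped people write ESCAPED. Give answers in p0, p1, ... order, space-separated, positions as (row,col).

Step 1: p0:(2,0)->(1,0)->EXIT | p1:(4,0)->(3,0) | p2:(3,2)->(2,2) | p3:(0,4)->(0,3) | p4:(5,2)->(4,2)
Step 2: p0:escaped | p1:(3,0)->(2,0) | p2:(2,2)->(1,2) | p3:(0,3)->(0,2) | p4:(4,2)->(3,2)
Step 3: p0:escaped | p1:(2,0)->(1,0)->EXIT | p2:(1,2)->(1,1) | p3:(0,2)->(0,1)->EXIT | p4:(3,2)->(2,2)

ESCAPED ESCAPED (1,1) ESCAPED (2,2)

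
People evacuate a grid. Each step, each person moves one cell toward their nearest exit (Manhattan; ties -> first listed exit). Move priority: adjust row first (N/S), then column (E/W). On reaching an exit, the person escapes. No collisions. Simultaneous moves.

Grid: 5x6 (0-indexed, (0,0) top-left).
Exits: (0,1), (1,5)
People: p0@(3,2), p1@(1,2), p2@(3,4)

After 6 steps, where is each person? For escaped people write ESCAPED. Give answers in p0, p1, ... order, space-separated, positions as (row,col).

Step 1: p0:(3,2)->(2,2) | p1:(1,2)->(0,2) | p2:(3,4)->(2,4)
Step 2: p0:(2,2)->(1,2) | p1:(0,2)->(0,1)->EXIT | p2:(2,4)->(1,4)
Step 3: p0:(1,2)->(0,2) | p1:escaped | p2:(1,4)->(1,5)->EXIT
Step 4: p0:(0,2)->(0,1)->EXIT | p1:escaped | p2:escaped

ESCAPED ESCAPED ESCAPED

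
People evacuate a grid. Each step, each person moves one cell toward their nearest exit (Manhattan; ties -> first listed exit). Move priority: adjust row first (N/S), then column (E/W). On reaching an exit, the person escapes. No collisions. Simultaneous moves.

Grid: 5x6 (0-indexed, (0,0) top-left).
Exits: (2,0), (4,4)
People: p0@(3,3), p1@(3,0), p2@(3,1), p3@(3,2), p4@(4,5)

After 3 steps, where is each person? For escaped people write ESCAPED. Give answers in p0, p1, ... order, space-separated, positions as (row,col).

Step 1: p0:(3,3)->(4,3) | p1:(3,0)->(2,0)->EXIT | p2:(3,1)->(2,1) | p3:(3,2)->(2,2) | p4:(4,5)->(4,4)->EXIT
Step 2: p0:(4,3)->(4,4)->EXIT | p1:escaped | p2:(2,1)->(2,0)->EXIT | p3:(2,2)->(2,1) | p4:escaped
Step 3: p0:escaped | p1:escaped | p2:escaped | p3:(2,1)->(2,0)->EXIT | p4:escaped

ESCAPED ESCAPED ESCAPED ESCAPED ESCAPED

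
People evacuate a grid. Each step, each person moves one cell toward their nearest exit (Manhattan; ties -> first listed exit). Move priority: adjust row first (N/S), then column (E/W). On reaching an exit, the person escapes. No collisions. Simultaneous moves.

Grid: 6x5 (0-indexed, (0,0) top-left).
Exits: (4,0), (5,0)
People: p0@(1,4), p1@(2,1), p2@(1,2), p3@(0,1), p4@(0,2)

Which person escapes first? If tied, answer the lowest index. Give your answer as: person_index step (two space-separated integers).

Step 1: p0:(1,4)->(2,4) | p1:(2,1)->(3,1) | p2:(1,2)->(2,2) | p3:(0,1)->(1,1) | p4:(0,2)->(1,2)
Step 2: p0:(2,4)->(3,4) | p1:(3,1)->(4,1) | p2:(2,2)->(3,2) | p3:(1,1)->(2,1) | p4:(1,2)->(2,2)
Step 3: p0:(3,4)->(4,4) | p1:(4,1)->(4,0)->EXIT | p2:(3,2)->(4,2) | p3:(2,1)->(3,1) | p4:(2,2)->(3,2)
Step 4: p0:(4,4)->(4,3) | p1:escaped | p2:(4,2)->(4,1) | p3:(3,1)->(4,1) | p4:(3,2)->(4,2)
Step 5: p0:(4,3)->(4,2) | p1:escaped | p2:(4,1)->(4,0)->EXIT | p3:(4,1)->(4,0)->EXIT | p4:(4,2)->(4,1)
Step 6: p0:(4,2)->(4,1) | p1:escaped | p2:escaped | p3:escaped | p4:(4,1)->(4,0)->EXIT
Step 7: p0:(4,1)->(4,0)->EXIT | p1:escaped | p2:escaped | p3:escaped | p4:escaped
Exit steps: [7, 3, 5, 5, 6]
First to escape: p1 at step 3

Answer: 1 3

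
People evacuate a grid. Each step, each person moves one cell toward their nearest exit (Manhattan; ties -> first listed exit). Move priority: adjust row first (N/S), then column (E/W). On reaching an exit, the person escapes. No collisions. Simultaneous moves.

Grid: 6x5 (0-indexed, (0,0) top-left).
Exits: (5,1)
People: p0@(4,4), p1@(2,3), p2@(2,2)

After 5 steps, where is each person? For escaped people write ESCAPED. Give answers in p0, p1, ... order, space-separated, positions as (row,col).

Step 1: p0:(4,4)->(5,4) | p1:(2,3)->(3,3) | p2:(2,2)->(3,2)
Step 2: p0:(5,4)->(5,3) | p1:(3,3)->(4,3) | p2:(3,2)->(4,2)
Step 3: p0:(5,3)->(5,2) | p1:(4,3)->(5,3) | p2:(4,2)->(5,2)
Step 4: p0:(5,2)->(5,1)->EXIT | p1:(5,3)->(5,2) | p2:(5,2)->(5,1)->EXIT
Step 5: p0:escaped | p1:(5,2)->(5,1)->EXIT | p2:escaped

ESCAPED ESCAPED ESCAPED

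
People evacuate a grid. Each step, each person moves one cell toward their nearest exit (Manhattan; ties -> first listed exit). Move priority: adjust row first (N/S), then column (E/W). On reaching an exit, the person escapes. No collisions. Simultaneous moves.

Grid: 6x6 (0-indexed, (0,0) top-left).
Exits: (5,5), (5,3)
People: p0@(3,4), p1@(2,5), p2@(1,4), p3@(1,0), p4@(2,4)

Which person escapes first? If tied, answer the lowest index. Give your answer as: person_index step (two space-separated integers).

Answer: 0 3

Derivation:
Step 1: p0:(3,4)->(4,4) | p1:(2,5)->(3,5) | p2:(1,4)->(2,4) | p3:(1,0)->(2,0) | p4:(2,4)->(3,4)
Step 2: p0:(4,4)->(5,4) | p1:(3,5)->(4,5) | p2:(2,4)->(3,4) | p3:(2,0)->(3,0) | p4:(3,4)->(4,4)
Step 3: p0:(5,4)->(5,5)->EXIT | p1:(4,5)->(5,5)->EXIT | p2:(3,4)->(4,4) | p3:(3,0)->(4,0) | p4:(4,4)->(5,4)
Step 4: p0:escaped | p1:escaped | p2:(4,4)->(5,4) | p3:(4,0)->(5,0) | p4:(5,4)->(5,5)->EXIT
Step 5: p0:escaped | p1:escaped | p2:(5,4)->(5,5)->EXIT | p3:(5,0)->(5,1) | p4:escaped
Step 6: p0:escaped | p1:escaped | p2:escaped | p3:(5,1)->(5,2) | p4:escaped
Step 7: p0:escaped | p1:escaped | p2:escaped | p3:(5,2)->(5,3)->EXIT | p4:escaped
Exit steps: [3, 3, 5, 7, 4]
First to escape: p0 at step 3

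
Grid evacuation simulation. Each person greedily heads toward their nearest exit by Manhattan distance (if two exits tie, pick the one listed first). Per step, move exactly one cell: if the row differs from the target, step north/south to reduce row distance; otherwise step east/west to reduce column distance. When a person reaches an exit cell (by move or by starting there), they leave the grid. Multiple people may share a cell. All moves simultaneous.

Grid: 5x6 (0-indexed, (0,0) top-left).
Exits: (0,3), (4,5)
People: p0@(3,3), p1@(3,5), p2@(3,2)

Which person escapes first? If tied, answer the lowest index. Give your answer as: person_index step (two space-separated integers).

Answer: 1 1

Derivation:
Step 1: p0:(3,3)->(2,3) | p1:(3,5)->(4,5)->EXIT | p2:(3,2)->(2,2)
Step 2: p0:(2,3)->(1,3) | p1:escaped | p2:(2,2)->(1,2)
Step 3: p0:(1,3)->(0,3)->EXIT | p1:escaped | p2:(1,2)->(0,2)
Step 4: p0:escaped | p1:escaped | p2:(0,2)->(0,3)->EXIT
Exit steps: [3, 1, 4]
First to escape: p1 at step 1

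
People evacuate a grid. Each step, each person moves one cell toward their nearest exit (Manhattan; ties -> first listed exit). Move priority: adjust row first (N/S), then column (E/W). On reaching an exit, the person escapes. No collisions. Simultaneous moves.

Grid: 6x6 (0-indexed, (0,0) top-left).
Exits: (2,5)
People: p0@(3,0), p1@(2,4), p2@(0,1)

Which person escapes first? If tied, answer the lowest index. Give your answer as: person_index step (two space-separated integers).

Step 1: p0:(3,0)->(2,0) | p1:(2,4)->(2,5)->EXIT | p2:(0,1)->(1,1)
Step 2: p0:(2,0)->(2,1) | p1:escaped | p2:(1,1)->(2,1)
Step 3: p0:(2,1)->(2,2) | p1:escaped | p2:(2,1)->(2,2)
Step 4: p0:(2,2)->(2,3) | p1:escaped | p2:(2,2)->(2,3)
Step 5: p0:(2,3)->(2,4) | p1:escaped | p2:(2,3)->(2,4)
Step 6: p0:(2,4)->(2,5)->EXIT | p1:escaped | p2:(2,4)->(2,5)->EXIT
Exit steps: [6, 1, 6]
First to escape: p1 at step 1

Answer: 1 1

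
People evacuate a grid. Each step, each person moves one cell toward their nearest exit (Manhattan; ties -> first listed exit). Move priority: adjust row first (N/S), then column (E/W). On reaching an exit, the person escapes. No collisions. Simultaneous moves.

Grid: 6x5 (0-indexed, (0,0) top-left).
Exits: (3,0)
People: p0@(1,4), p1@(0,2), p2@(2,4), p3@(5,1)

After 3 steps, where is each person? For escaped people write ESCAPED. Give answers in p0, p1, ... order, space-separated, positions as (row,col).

Step 1: p0:(1,4)->(2,4) | p1:(0,2)->(1,2) | p2:(2,4)->(3,4) | p3:(5,1)->(4,1)
Step 2: p0:(2,4)->(3,4) | p1:(1,2)->(2,2) | p2:(3,4)->(3,3) | p3:(4,1)->(3,1)
Step 3: p0:(3,4)->(3,3) | p1:(2,2)->(3,2) | p2:(3,3)->(3,2) | p3:(3,1)->(3,0)->EXIT

(3,3) (3,2) (3,2) ESCAPED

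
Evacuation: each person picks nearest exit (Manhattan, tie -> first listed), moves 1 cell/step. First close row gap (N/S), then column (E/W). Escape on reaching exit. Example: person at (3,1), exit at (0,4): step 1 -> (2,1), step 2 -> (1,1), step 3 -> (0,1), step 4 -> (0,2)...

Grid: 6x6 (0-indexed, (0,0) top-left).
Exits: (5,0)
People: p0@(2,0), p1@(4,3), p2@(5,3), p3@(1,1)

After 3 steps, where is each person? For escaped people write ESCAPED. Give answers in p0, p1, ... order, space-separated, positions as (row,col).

Step 1: p0:(2,0)->(3,0) | p1:(4,3)->(5,3) | p2:(5,3)->(5,2) | p3:(1,1)->(2,1)
Step 2: p0:(3,0)->(4,0) | p1:(5,3)->(5,2) | p2:(5,2)->(5,1) | p3:(2,1)->(3,1)
Step 3: p0:(4,0)->(5,0)->EXIT | p1:(5,2)->(5,1) | p2:(5,1)->(5,0)->EXIT | p3:(3,1)->(4,1)

ESCAPED (5,1) ESCAPED (4,1)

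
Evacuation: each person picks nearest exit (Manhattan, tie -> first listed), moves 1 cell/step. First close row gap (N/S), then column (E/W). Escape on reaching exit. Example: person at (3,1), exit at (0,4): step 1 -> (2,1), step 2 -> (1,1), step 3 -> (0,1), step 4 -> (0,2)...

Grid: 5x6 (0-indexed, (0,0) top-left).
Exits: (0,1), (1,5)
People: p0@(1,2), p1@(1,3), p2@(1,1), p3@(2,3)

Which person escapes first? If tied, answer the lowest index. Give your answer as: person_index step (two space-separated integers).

Answer: 2 1

Derivation:
Step 1: p0:(1,2)->(0,2) | p1:(1,3)->(1,4) | p2:(1,1)->(0,1)->EXIT | p3:(2,3)->(1,3)
Step 2: p0:(0,2)->(0,1)->EXIT | p1:(1,4)->(1,5)->EXIT | p2:escaped | p3:(1,3)->(1,4)
Step 3: p0:escaped | p1:escaped | p2:escaped | p3:(1,4)->(1,5)->EXIT
Exit steps: [2, 2, 1, 3]
First to escape: p2 at step 1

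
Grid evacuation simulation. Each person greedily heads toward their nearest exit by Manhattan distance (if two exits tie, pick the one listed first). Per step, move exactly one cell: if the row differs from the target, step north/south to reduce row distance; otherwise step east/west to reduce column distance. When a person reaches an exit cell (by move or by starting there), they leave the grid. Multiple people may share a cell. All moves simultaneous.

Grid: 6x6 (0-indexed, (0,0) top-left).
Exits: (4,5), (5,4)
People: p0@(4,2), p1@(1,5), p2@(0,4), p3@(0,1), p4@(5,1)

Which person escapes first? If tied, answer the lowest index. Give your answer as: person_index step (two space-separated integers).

Answer: 0 3

Derivation:
Step 1: p0:(4,2)->(4,3) | p1:(1,5)->(2,5) | p2:(0,4)->(1,4) | p3:(0,1)->(1,1) | p4:(5,1)->(5,2)
Step 2: p0:(4,3)->(4,4) | p1:(2,5)->(3,5) | p2:(1,4)->(2,4) | p3:(1,1)->(2,1) | p4:(5,2)->(5,3)
Step 3: p0:(4,4)->(4,5)->EXIT | p1:(3,5)->(4,5)->EXIT | p2:(2,4)->(3,4) | p3:(2,1)->(3,1) | p4:(5,3)->(5,4)->EXIT
Step 4: p0:escaped | p1:escaped | p2:(3,4)->(4,4) | p3:(3,1)->(4,1) | p4:escaped
Step 5: p0:escaped | p1:escaped | p2:(4,4)->(4,5)->EXIT | p3:(4,1)->(4,2) | p4:escaped
Step 6: p0:escaped | p1:escaped | p2:escaped | p3:(4,2)->(4,3) | p4:escaped
Step 7: p0:escaped | p1:escaped | p2:escaped | p3:(4,3)->(4,4) | p4:escaped
Step 8: p0:escaped | p1:escaped | p2:escaped | p3:(4,4)->(4,5)->EXIT | p4:escaped
Exit steps: [3, 3, 5, 8, 3]
First to escape: p0 at step 3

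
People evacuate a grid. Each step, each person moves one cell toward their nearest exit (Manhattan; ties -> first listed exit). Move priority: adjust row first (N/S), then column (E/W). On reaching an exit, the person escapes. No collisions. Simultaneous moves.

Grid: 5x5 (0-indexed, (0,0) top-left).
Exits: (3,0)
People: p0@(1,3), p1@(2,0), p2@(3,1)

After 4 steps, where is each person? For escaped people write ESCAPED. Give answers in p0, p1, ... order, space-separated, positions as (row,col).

Step 1: p0:(1,3)->(2,3) | p1:(2,0)->(3,0)->EXIT | p2:(3,1)->(3,0)->EXIT
Step 2: p0:(2,3)->(3,3) | p1:escaped | p2:escaped
Step 3: p0:(3,3)->(3,2) | p1:escaped | p2:escaped
Step 4: p0:(3,2)->(3,1) | p1:escaped | p2:escaped

(3,1) ESCAPED ESCAPED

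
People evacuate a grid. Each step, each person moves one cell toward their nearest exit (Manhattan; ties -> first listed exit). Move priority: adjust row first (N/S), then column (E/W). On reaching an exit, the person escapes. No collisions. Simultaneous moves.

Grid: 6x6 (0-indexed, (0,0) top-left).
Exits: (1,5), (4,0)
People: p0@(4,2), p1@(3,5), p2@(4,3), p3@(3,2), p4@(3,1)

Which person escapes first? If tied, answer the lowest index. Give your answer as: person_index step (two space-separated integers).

Step 1: p0:(4,2)->(4,1) | p1:(3,5)->(2,5) | p2:(4,3)->(4,2) | p3:(3,2)->(4,2) | p4:(3,1)->(4,1)
Step 2: p0:(4,1)->(4,0)->EXIT | p1:(2,5)->(1,5)->EXIT | p2:(4,2)->(4,1) | p3:(4,2)->(4,1) | p4:(4,1)->(4,0)->EXIT
Step 3: p0:escaped | p1:escaped | p2:(4,1)->(4,0)->EXIT | p3:(4,1)->(4,0)->EXIT | p4:escaped
Exit steps: [2, 2, 3, 3, 2]
First to escape: p0 at step 2

Answer: 0 2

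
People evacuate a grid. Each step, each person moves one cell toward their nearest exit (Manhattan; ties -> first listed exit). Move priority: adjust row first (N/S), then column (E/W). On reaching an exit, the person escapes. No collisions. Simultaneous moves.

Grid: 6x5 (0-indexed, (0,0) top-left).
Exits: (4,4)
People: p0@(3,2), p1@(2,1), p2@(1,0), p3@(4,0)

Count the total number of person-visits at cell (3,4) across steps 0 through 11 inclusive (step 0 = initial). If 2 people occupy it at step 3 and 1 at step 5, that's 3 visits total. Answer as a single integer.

Step 0: p0@(3,2) p1@(2,1) p2@(1,0) p3@(4,0) -> at (3,4): 0 [-], cum=0
Step 1: p0@(4,2) p1@(3,1) p2@(2,0) p3@(4,1) -> at (3,4): 0 [-], cum=0
Step 2: p0@(4,3) p1@(4,1) p2@(3,0) p3@(4,2) -> at (3,4): 0 [-], cum=0
Step 3: p0@ESC p1@(4,2) p2@(4,0) p3@(4,3) -> at (3,4): 0 [-], cum=0
Step 4: p0@ESC p1@(4,3) p2@(4,1) p3@ESC -> at (3,4): 0 [-], cum=0
Step 5: p0@ESC p1@ESC p2@(4,2) p3@ESC -> at (3,4): 0 [-], cum=0
Step 6: p0@ESC p1@ESC p2@(4,3) p3@ESC -> at (3,4): 0 [-], cum=0
Step 7: p0@ESC p1@ESC p2@ESC p3@ESC -> at (3,4): 0 [-], cum=0
Total visits = 0

Answer: 0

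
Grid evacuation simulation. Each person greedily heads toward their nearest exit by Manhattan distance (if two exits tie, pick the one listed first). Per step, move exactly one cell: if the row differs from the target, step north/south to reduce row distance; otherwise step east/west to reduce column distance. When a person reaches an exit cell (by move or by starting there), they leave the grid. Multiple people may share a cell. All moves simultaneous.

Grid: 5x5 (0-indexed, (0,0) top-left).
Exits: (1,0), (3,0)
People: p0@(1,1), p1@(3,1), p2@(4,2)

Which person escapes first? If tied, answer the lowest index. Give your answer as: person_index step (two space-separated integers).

Answer: 0 1

Derivation:
Step 1: p0:(1,1)->(1,0)->EXIT | p1:(3,1)->(3,0)->EXIT | p2:(4,2)->(3,2)
Step 2: p0:escaped | p1:escaped | p2:(3,2)->(3,1)
Step 3: p0:escaped | p1:escaped | p2:(3,1)->(3,0)->EXIT
Exit steps: [1, 1, 3]
First to escape: p0 at step 1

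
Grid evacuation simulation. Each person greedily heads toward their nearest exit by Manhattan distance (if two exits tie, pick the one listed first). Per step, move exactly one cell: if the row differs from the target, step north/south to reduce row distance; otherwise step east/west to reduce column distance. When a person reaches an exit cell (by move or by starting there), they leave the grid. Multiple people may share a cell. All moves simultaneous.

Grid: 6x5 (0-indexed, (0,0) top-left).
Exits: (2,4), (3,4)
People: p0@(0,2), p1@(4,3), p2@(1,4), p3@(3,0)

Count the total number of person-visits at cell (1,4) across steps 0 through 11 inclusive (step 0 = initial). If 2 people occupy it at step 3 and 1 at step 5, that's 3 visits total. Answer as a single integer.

Answer: 1

Derivation:
Step 0: p0@(0,2) p1@(4,3) p2@(1,4) p3@(3,0) -> at (1,4): 1 [p2], cum=1
Step 1: p0@(1,2) p1@(3,3) p2@ESC p3@(3,1) -> at (1,4): 0 [-], cum=1
Step 2: p0@(2,2) p1@ESC p2@ESC p3@(3,2) -> at (1,4): 0 [-], cum=1
Step 3: p0@(2,3) p1@ESC p2@ESC p3@(3,3) -> at (1,4): 0 [-], cum=1
Step 4: p0@ESC p1@ESC p2@ESC p3@ESC -> at (1,4): 0 [-], cum=1
Total visits = 1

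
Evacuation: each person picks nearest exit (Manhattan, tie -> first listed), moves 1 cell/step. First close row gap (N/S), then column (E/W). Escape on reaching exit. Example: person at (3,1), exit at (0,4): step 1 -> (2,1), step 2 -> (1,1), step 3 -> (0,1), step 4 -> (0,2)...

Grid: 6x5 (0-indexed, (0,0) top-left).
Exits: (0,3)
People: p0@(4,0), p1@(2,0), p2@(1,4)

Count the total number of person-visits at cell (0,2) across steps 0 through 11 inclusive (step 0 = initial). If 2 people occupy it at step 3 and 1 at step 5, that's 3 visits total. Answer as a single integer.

Step 0: p0@(4,0) p1@(2,0) p2@(1,4) -> at (0,2): 0 [-], cum=0
Step 1: p0@(3,0) p1@(1,0) p2@(0,4) -> at (0,2): 0 [-], cum=0
Step 2: p0@(2,0) p1@(0,0) p2@ESC -> at (0,2): 0 [-], cum=0
Step 3: p0@(1,0) p1@(0,1) p2@ESC -> at (0,2): 0 [-], cum=0
Step 4: p0@(0,0) p1@(0,2) p2@ESC -> at (0,2): 1 [p1], cum=1
Step 5: p0@(0,1) p1@ESC p2@ESC -> at (0,2): 0 [-], cum=1
Step 6: p0@(0,2) p1@ESC p2@ESC -> at (0,2): 1 [p0], cum=2
Step 7: p0@ESC p1@ESC p2@ESC -> at (0,2): 0 [-], cum=2
Total visits = 2

Answer: 2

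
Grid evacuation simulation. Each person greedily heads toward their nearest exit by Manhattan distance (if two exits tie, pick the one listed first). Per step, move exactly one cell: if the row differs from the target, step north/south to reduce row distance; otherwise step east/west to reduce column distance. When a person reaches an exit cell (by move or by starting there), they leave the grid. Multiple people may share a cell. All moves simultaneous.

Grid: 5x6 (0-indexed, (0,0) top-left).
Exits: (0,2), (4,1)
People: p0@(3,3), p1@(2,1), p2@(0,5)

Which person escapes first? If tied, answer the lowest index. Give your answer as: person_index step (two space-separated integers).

Step 1: p0:(3,3)->(4,3) | p1:(2,1)->(3,1) | p2:(0,5)->(0,4)
Step 2: p0:(4,3)->(4,2) | p1:(3,1)->(4,1)->EXIT | p2:(0,4)->(0,3)
Step 3: p0:(4,2)->(4,1)->EXIT | p1:escaped | p2:(0,3)->(0,2)->EXIT
Exit steps: [3, 2, 3]
First to escape: p1 at step 2

Answer: 1 2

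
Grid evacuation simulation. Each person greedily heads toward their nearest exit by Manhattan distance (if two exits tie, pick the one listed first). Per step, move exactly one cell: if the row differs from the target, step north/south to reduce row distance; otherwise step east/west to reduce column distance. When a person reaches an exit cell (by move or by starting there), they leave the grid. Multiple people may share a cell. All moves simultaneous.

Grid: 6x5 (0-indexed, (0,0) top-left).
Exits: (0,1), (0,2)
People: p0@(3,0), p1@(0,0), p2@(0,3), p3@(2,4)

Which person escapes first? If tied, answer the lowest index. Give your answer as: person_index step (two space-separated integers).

Step 1: p0:(3,0)->(2,0) | p1:(0,0)->(0,1)->EXIT | p2:(0,3)->(0,2)->EXIT | p3:(2,4)->(1,4)
Step 2: p0:(2,0)->(1,0) | p1:escaped | p2:escaped | p3:(1,4)->(0,4)
Step 3: p0:(1,0)->(0,0) | p1:escaped | p2:escaped | p3:(0,4)->(0,3)
Step 4: p0:(0,0)->(0,1)->EXIT | p1:escaped | p2:escaped | p3:(0,3)->(0,2)->EXIT
Exit steps: [4, 1, 1, 4]
First to escape: p1 at step 1

Answer: 1 1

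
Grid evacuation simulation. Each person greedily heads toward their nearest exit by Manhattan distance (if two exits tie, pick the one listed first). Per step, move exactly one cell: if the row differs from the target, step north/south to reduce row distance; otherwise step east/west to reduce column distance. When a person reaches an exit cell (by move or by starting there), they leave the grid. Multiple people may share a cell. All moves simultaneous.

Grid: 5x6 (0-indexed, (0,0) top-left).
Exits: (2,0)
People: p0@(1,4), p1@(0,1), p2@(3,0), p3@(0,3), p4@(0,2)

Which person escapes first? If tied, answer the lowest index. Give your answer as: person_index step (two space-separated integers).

Answer: 2 1

Derivation:
Step 1: p0:(1,4)->(2,4) | p1:(0,1)->(1,1) | p2:(3,0)->(2,0)->EXIT | p3:(0,3)->(1,3) | p4:(0,2)->(1,2)
Step 2: p0:(2,4)->(2,3) | p1:(1,1)->(2,1) | p2:escaped | p3:(1,3)->(2,3) | p4:(1,2)->(2,2)
Step 3: p0:(2,3)->(2,2) | p1:(2,1)->(2,0)->EXIT | p2:escaped | p3:(2,3)->(2,2) | p4:(2,2)->(2,1)
Step 4: p0:(2,2)->(2,1) | p1:escaped | p2:escaped | p3:(2,2)->(2,1) | p4:(2,1)->(2,0)->EXIT
Step 5: p0:(2,1)->(2,0)->EXIT | p1:escaped | p2:escaped | p3:(2,1)->(2,0)->EXIT | p4:escaped
Exit steps: [5, 3, 1, 5, 4]
First to escape: p2 at step 1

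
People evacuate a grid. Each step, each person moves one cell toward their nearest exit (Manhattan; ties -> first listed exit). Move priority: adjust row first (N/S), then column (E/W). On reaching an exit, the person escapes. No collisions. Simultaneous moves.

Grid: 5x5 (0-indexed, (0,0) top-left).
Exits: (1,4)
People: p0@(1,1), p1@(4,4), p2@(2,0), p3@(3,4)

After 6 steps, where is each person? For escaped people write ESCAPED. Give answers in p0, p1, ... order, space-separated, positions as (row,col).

Step 1: p0:(1,1)->(1,2) | p1:(4,4)->(3,4) | p2:(2,0)->(1,0) | p3:(3,4)->(2,4)
Step 2: p0:(1,2)->(1,3) | p1:(3,4)->(2,4) | p2:(1,0)->(1,1) | p3:(2,4)->(1,4)->EXIT
Step 3: p0:(1,3)->(1,4)->EXIT | p1:(2,4)->(1,4)->EXIT | p2:(1,1)->(1,2) | p3:escaped
Step 4: p0:escaped | p1:escaped | p2:(1,2)->(1,3) | p3:escaped
Step 5: p0:escaped | p1:escaped | p2:(1,3)->(1,4)->EXIT | p3:escaped

ESCAPED ESCAPED ESCAPED ESCAPED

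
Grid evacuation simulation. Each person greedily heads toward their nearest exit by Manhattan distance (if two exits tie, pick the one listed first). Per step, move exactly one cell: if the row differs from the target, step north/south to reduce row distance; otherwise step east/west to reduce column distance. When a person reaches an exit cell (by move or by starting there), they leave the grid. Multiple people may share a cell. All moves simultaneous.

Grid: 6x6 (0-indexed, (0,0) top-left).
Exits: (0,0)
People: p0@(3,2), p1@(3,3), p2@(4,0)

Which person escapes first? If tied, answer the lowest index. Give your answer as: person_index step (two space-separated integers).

Answer: 2 4

Derivation:
Step 1: p0:(3,2)->(2,2) | p1:(3,3)->(2,3) | p2:(4,0)->(3,0)
Step 2: p0:(2,2)->(1,2) | p1:(2,3)->(1,3) | p2:(3,0)->(2,0)
Step 3: p0:(1,2)->(0,2) | p1:(1,3)->(0,3) | p2:(2,0)->(1,0)
Step 4: p0:(0,2)->(0,1) | p1:(0,3)->(0,2) | p2:(1,0)->(0,0)->EXIT
Step 5: p0:(0,1)->(0,0)->EXIT | p1:(0,2)->(0,1) | p2:escaped
Step 6: p0:escaped | p1:(0,1)->(0,0)->EXIT | p2:escaped
Exit steps: [5, 6, 4]
First to escape: p2 at step 4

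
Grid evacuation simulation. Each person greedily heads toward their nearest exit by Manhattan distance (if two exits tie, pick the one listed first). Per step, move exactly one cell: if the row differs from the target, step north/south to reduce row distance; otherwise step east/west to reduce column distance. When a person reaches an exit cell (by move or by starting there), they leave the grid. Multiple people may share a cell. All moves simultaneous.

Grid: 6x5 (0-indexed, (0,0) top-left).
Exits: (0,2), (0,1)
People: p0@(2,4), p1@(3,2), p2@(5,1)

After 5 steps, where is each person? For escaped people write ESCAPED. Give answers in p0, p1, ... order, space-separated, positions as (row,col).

Step 1: p0:(2,4)->(1,4) | p1:(3,2)->(2,2) | p2:(5,1)->(4,1)
Step 2: p0:(1,4)->(0,4) | p1:(2,2)->(1,2) | p2:(4,1)->(3,1)
Step 3: p0:(0,4)->(0,3) | p1:(1,2)->(0,2)->EXIT | p2:(3,1)->(2,1)
Step 4: p0:(0,3)->(0,2)->EXIT | p1:escaped | p2:(2,1)->(1,1)
Step 5: p0:escaped | p1:escaped | p2:(1,1)->(0,1)->EXIT

ESCAPED ESCAPED ESCAPED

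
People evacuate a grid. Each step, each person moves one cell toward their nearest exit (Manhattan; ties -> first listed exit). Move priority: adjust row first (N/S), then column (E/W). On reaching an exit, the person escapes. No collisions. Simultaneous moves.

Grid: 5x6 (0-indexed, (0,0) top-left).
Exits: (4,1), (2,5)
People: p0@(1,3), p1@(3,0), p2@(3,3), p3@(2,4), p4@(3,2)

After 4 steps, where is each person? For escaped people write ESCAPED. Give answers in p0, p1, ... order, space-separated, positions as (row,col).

Step 1: p0:(1,3)->(2,3) | p1:(3,0)->(4,0) | p2:(3,3)->(4,3) | p3:(2,4)->(2,5)->EXIT | p4:(3,2)->(4,2)
Step 2: p0:(2,3)->(2,4) | p1:(4,0)->(4,1)->EXIT | p2:(4,3)->(4,2) | p3:escaped | p4:(4,2)->(4,1)->EXIT
Step 3: p0:(2,4)->(2,5)->EXIT | p1:escaped | p2:(4,2)->(4,1)->EXIT | p3:escaped | p4:escaped

ESCAPED ESCAPED ESCAPED ESCAPED ESCAPED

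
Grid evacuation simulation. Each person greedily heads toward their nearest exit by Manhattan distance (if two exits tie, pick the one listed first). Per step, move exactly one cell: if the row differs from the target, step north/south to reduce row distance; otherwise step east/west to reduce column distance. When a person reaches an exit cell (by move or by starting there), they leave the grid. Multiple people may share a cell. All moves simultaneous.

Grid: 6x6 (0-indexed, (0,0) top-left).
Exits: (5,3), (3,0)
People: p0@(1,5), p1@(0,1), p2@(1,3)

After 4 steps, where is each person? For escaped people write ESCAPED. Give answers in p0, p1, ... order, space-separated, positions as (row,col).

Step 1: p0:(1,5)->(2,5) | p1:(0,1)->(1,1) | p2:(1,3)->(2,3)
Step 2: p0:(2,5)->(3,5) | p1:(1,1)->(2,1) | p2:(2,3)->(3,3)
Step 3: p0:(3,5)->(4,5) | p1:(2,1)->(3,1) | p2:(3,3)->(4,3)
Step 4: p0:(4,5)->(5,5) | p1:(3,1)->(3,0)->EXIT | p2:(4,3)->(5,3)->EXIT

(5,5) ESCAPED ESCAPED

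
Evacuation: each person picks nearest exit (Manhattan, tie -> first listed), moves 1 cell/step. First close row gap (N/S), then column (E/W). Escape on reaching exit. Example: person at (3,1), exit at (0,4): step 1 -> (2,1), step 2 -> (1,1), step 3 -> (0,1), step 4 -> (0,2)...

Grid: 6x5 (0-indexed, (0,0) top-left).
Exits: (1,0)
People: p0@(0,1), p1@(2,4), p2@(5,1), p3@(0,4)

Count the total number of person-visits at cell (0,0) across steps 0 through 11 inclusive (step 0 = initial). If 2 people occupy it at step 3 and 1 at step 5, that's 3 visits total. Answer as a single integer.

Answer: 0

Derivation:
Step 0: p0@(0,1) p1@(2,4) p2@(5,1) p3@(0,4) -> at (0,0): 0 [-], cum=0
Step 1: p0@(1,1) p1@(1,4) p2@(4,1) p3@(1,4) -> at (0,0): 0 [-], cum=0
Step 2: p0@ESC p1@(1,3) p2@(3,1) p3@(1,3) -> at (0,0): 0 [-], cum=0
Step 3: p0@ESC p1@(1,2) p2@(2,1) p3@(1,2) -> at (0,0): 0 [-], cum=0
Step 4: p0@ESC p1@(1,1) p2@(1,1) p3@(1,1) -> at (0,0): 0 [-], cum=0
Step 5: p0@ESC p1@ESC p2@ESC p3@ESC -> at (0,0): 0 [-], cum=0
Total visits = 0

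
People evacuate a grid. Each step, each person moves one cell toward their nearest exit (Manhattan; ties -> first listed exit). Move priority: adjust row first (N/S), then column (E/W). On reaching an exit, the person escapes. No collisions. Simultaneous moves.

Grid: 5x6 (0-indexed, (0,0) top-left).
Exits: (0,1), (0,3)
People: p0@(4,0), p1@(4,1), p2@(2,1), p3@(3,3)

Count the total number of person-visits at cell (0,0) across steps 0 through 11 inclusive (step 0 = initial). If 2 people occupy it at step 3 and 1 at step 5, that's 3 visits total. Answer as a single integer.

Answer: 1

Derivation:
Step 0: p0@(4,0) p1@(4,1) p2@(2,1) p3@(3,3) -> at (0,0): 0 [-], cum=0
Step 1: p0@(3,0) p1@(3,1) p2@(1,1) p3@(2,3) -> at (0,0): 0 [-], cum=0
Step 2: p0@(2,0) p1@(2,1) p2@ESC p3@(1,3) -> at (0,0): 0 [-], cum=0
Step 3: p0@(1,0) p1@(1,1) p2@ESC p3@ESC -> at (0,0): 0 [-], cum=0
Step 4: p0@(0,0) p1@ESC p2@ESC p3@ESC -> at (0,0): 1 [p0], cum=1
Step 5: p0@ESC p1@ESC p2@ESC p3@ESC -> at (0,0): 0 [-], cum=1
Total visits = 1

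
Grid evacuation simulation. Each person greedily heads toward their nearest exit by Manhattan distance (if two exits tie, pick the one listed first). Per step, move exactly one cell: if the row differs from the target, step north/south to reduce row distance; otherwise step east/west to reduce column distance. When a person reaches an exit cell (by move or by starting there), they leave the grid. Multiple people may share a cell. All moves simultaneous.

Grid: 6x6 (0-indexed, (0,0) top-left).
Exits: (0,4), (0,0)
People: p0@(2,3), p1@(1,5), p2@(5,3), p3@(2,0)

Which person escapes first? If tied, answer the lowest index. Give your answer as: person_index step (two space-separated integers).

Answer: 1 2

Derivation:
Step 1: p0:(2,3)->(1,3) | p1:(1,5)->(0,5) | p2:(5,3)->(4,3) | p3:(2,0)->(1,0)
Step 2: p0:(1,3)->(0,3) | p1:(0,5)->(0,4)->EXIT | p2:(4,3)->(3,3) | p3:(1,0)->(0,0)->EXIT
Step 3: p0:(0,3)->(0,4)->EXIT | p1:escaped | p2:(3,3)->(2,3) | p3:escaped
Step 4: p0:escaped | p1:escaped | p2:(2,3)->(1,3) | p3:escaped
Step 5: p0:escaped | p1:escaped | p2:(1,3)->(0,3) | p3:escaped
Step 6: p0:escaped | p1:escaped | p2:(0,3)->(0,4)->EXIT | p3:escaped
Exit steps: [3, 2, 6, 2]
First to escape: p1 at step 2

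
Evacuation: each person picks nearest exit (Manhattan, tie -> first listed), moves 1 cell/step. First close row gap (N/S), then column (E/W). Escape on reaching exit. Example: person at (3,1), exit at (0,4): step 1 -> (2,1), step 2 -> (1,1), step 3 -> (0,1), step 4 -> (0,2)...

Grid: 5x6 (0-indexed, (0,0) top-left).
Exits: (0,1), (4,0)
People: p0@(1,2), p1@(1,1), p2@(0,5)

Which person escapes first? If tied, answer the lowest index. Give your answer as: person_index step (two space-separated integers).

Step 1: p0:(1,2)->(0,2) | p1:(1,1)->(0,1)->EXIT | p2:(0,5)->(0,4)
Step 2: p0:(0,2)->(0,1)->EXIT | p1:escaped | p2:(0,4)->(0,3)
Step 3: p0:escaped | p1:escaped | p2:(0,3)->(0,2)
Step 4: p0:escaped | p1:escaped | p2:(0,2)->(0,1)->EXIT
Exit steps: [2, 1, 4]
First to escape: p1 at step 1

Answer: 1 1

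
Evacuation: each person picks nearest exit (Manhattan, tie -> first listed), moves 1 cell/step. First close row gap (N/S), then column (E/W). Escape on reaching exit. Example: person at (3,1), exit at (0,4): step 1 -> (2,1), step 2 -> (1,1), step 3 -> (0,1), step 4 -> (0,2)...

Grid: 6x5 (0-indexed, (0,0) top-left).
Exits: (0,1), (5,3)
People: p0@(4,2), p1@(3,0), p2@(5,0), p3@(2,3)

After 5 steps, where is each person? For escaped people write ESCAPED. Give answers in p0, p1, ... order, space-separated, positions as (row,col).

Step 1: p0:(4,2)->(5,2) | p1:(3,0)->(2,0) | p2:(5,0)->(5,1) | p3:(2,3)->(3,3)
Step 2: p0:(5,2)->(5,3)->EXIT | p1:(2,0)->(1,0) | p2:(5,1)->(5,2) | p3:(3,3)->(4,3)
Step 3: p0:escaped | p1:(1,0)->(0,0) | p2:(5,2)->(5,3)->EXIT | p3:(4,3)->(5,3)->EXIT
Step 4: p0:escaped | p1:(0,0)->(0,1)->EXIT | p2:escaped | p3:escaped

ESCAPED ESCAPED ESCAPED ESCAPED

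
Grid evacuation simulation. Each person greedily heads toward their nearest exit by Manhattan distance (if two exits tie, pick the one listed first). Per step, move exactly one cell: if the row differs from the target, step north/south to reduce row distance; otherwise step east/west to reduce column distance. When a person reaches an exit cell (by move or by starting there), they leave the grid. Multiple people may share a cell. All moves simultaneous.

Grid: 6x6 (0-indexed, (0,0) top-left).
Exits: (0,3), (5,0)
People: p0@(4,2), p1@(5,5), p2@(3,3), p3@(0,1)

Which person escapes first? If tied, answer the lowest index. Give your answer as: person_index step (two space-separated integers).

Step 1: p0:(4,2)->(5,2) | p1:(5,5)->(5,4) | p2:(3,3)->(2,3) | p3:(0,1)->(0,2)
Step 2: p0:(5,2)->(5,1) | p1:(5,4)->(5,3) | p2:(2,3)->(1,3) | p3:(0,2)->(0,3)->EXIT
Step 3: p0:(5,1)->(5,0)->EXIT | p1:(5,3)->(5,2) | p2:(1,3)->(0,3)->EXIT | p3:escaped
Step 4: p0:escaped | p1:(5,2)->(5,1) | p2:escaped | p3:escaped
Step 5: p0:escaped | p1:(5,1)->(5,0)->EXIT | p2:escaped | p3:escaped
Exit steps: [3, 5, 3, 2]
First to escape: p3 at step 2

Answer: 3 2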